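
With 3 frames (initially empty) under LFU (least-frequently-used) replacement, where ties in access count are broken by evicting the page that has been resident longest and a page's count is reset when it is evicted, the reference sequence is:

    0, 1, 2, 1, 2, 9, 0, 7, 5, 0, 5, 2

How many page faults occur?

9

0 → fault, frames {0}
1 → fault, frames {0,1}
2 → fault, frames {0,1,2}
1 → hit
2 → hit
9 → fault, evict 0, frames {1,2,9}
0 → fault, evict 9, frames {1,2,0}
7 → fault, evict 0, frames {1,2,7}
5 → fault, evict 7, frames {1,2,5}
0 → fault, evict 5, frames {1,2,0}
5 → fault, evict 0, frames {1,2,5}
2 → hit
Page faults: 9.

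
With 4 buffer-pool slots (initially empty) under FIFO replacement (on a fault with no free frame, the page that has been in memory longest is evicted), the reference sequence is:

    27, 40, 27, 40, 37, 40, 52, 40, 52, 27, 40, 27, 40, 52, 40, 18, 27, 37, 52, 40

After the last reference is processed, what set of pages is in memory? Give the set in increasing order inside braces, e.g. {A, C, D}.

27: miss, frames {27}
40: miss, frames {27,40}
27: hit
40: hit
37: miss, frames {27,40,37}
40: hit
52: miss, frames {27,40,37,52}
40: hit
52: hit
27: hit
40: hit
27: hit
40: hit
52: hit
40: hit
18: miss, evict 27, frames {40,37,52,18}
27: miss, evict 40, frames {37,52,18,27}
37: hit
52: hit
40: miss, evict 37, frames {52,18,27,40}

{18, 27, 40, 52}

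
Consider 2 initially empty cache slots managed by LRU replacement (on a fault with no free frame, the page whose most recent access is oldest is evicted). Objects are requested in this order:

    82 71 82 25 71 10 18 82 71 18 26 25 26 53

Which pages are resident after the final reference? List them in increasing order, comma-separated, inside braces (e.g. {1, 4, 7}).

{26, 53}

82 → miss, frames [82]
71 → miss, frames [82, 71]
82 → hit
25 → miss, evict 71, frames [82, 25]
71 → miss, evict 82, frames [25, 71]
10 → miss, evict 25, frames [71, 10]
18 → miss, evict 71, frames [10, 18]
82 → miss, evict 10, frames [18, 82]
71 → miss, evict 18, frames [82, 71]
18 → miss, evict 82, frames [71, 18]
26 → miss, evict 71, frames [18, 26]
25 → miss, evict 18, frames [26, 25]
26 → hit
53 → miss, evict 25, frames [26, 53]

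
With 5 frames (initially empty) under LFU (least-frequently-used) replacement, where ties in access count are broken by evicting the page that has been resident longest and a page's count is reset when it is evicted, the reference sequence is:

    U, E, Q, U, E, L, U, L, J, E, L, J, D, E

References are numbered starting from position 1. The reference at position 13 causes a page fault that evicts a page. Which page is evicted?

pos 1: U: fault, frames {U}
pos 2: E: fault, frames {U,E}
pos 3: Q: fault, frames {U,E,Q}
pos 4: U: hit
pos 5: E: hit
pos 6: L: fault, frames {U,E,Q,L}
pos 7: U: hit
pos 8: L: hit
pos 9: J: fault, frames {U,E,Q,L,J}
pos 10: E: hit
pos 11: L: hit
pos 12: J: hit
pos 13: D: fault, evict Q, frames {U,E,L,J,D}
At position 13, page Q is evicted.

Q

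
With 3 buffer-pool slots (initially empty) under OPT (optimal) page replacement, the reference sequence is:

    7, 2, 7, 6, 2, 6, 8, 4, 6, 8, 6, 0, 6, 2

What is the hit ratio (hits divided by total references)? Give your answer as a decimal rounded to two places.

0.50

7 -> miss, frames [7]
2 -> miss, frames [7, 2]
7 -> hit
6 -> miss, frames [7, 2, 6]
2 -> hit
6 -> hit
8 -> miss, evict 7, frames [2, 6, 8]
4 -> miss, evict 2, frames [6, 8, 4]
6 -> hit
8 -> hit
6 -> hit
0 -> miss, evict 4, frames [6, 8, 0]
6 -> hit
2 -> miss, evict 0, frames [6, 8, 2]
Hits: 7 of 14 references → 7/14 = 0.5000.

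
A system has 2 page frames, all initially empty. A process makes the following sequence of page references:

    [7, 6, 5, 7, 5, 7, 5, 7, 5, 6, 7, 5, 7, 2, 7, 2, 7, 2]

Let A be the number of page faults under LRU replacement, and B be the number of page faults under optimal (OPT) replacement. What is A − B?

Under LRU: F F F F . . . . . F F F . F . . . . → 8 faults.
Under OPT: F F F . . . . . . F . F . F . . . . → 6 faults.
A − B = 8 − 6 = 2.

2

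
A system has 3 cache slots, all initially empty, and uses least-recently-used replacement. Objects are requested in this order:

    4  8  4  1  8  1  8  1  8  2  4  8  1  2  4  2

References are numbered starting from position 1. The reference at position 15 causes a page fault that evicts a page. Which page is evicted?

8

pos 1: 4: fault, frames (4)
pos 2: 8: fault, frames (4 8)
pos 3: 4: hit
pos 4: 1: fault, frames (8 4 1)
pos 5: 8: hit
pos 6: 1: hit
pos 7: 8: hit
pos 8: 1: hit
pos 9: 8: hit
pos 10: 2: fault, evict 4, frames (1 8 2)
pos 11: 4: fault, evict 1, frames (8 2 4)
pos 12: 8: hit
pos 13: 1: fault, evict 2, frames (4 8 1)
pos 14: 2: fault, evict 4, frames (8 1 2)
pos 15: 4: fault, evict 8, frames (1 2 4)
At position 15, page 8 is evicted.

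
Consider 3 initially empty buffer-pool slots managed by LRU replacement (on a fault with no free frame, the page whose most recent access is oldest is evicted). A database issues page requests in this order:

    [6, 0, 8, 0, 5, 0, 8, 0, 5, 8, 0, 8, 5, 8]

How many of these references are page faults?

6: miss, frames (6)
0: miss, frames (6 0)
8: miss, frames (6 0 8)
0: hit
5: miss, evict 6, frames (8 0 5)
0: hit
8: hit
0: hit
5: hit
8: hit
0: hit
8: hit
5: hit
8: hit
Page faults: 4.

4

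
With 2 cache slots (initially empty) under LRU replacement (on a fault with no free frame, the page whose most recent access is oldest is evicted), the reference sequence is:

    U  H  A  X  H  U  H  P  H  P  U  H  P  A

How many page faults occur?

U → miss, frames {U}
H → miss, frames {U,H}
A → miss, evict U, frames {H,A}
X → miss, evict H, frames {A,X}
H → miss, evict A, frames {X,H}
U → miss, evict X, frames {H,U}
H → hit
P → miss, evict U, frames {H,P}
H → hit
P → hit
U → miss, evict H, frames {P,U}
H → miss, evict P, frames {U,H}
P → miss, evict U, frames {H,P}
A → miss, evict H, frames {P,A}
Page faults: 11.

11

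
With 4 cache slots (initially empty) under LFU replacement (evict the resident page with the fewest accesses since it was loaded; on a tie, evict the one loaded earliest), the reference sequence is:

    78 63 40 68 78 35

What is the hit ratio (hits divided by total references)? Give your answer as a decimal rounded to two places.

0.17

78: miss, frames [78]
63: miss, frames [78, 63]
40: miss, frames [78, 63, 40]
68: miss, frames [78, 63, 40, 68]
78: hit
35: miss, evict 63, frames [78, 40, 68, 35]
Hits: 1 of 6 references → 1/6 = 0.1667.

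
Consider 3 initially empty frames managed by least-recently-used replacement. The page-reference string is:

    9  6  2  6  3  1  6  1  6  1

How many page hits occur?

5

9 → fault, frames [9]
6 → fault, frames [9, 6]
2 → fault, frames [9, 6, 2]
6 → hit
3 → fault, evict 9, frames [2, 6, 3]
1 → fault, evict 2, frames [6, 3, 1]
6 → hit
1 → hit
6 → hit
1 → hit
Hits: 5.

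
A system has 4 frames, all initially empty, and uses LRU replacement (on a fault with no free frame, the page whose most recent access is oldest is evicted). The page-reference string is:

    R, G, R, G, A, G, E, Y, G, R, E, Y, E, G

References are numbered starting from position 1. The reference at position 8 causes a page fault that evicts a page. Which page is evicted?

R

pos 1: R → miss, frames [R]
pos 2: G → miss, frames [R, G]
pos 3: R → hit
pos 4: G → hit
pos 5: A → miss, frames [R, G, A]
pos 6: G → hit
pos 7: E → miss, frames [R, A, G, E]
pos 8: Y → miss, evict R, frames [A, G, E, Y]
At position 8, page R is evicted.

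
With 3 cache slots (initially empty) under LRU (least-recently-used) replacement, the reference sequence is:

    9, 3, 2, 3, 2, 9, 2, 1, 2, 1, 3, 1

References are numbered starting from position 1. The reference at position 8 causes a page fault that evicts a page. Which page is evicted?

pos 1: 9 -> miss, frames [9]
pos 2: 3 -> miss, frames [9, 3]
pos 3: 2 -> miss, frames [9, 3, 2]
pos 4: 3 -> hit
pos 5: 2 -> hit
pos 6: 9 -> hit
pos 7: 2 -> hit
pos 8: 1 -> miss, evict 3, frames [9, 2, 1]
At position 8, page 3 is evicted.

3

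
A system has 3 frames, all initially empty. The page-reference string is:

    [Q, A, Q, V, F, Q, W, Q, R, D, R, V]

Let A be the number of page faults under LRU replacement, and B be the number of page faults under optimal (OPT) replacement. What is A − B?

Under LRU: F F . F F . F . F F . F → 8 faults.
Under OPT: F F . F F . F . F F . . → 7 faults.
A − B = 8 − 7 = 1.

1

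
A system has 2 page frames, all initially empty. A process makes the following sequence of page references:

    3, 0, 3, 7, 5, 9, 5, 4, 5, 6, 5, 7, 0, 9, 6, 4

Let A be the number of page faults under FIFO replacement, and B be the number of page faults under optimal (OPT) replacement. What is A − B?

Under FIFO: F F . F F F . F F F . F F F F F → 13 faults.
Under OPT: F F . F F F . F . F . F F F . F → 11 faults.
A − B = 13 − 11 = 2.

2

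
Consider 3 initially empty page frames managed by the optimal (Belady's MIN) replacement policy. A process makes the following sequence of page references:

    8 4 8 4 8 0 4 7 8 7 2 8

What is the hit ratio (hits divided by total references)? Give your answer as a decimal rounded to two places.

8 -> miss, frames {8}
4 -> miss, frames {8,4}
8 -> hit
4 -> hit
8 -> hit
0 -> miss, frames {8,4,0}
4 -> hit
7 -> miss, evict 0, frames {8,4,7}
8 -> hit
7 -> hit
2 -> miss, evict 7, frames {8,4,2}
8 -> hit
Hits: 7 of 12 references → 7/12 = 0.5833.

0.58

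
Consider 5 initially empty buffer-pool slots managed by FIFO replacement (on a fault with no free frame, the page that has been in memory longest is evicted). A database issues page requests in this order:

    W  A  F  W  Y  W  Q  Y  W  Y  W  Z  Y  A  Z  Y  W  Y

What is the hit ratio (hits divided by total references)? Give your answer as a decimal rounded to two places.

0.61

W → miss, frames (W)
A → miss, frames (W A)
F → miss, frames (W A F)
W → hit
Y → miss, frames (W A F Y)
W → hit
Q → miss, frames (W A F Y Q)
Y → hit
W → hit
Y → hit
W → hit
Z → miss, evict W, frames (A F Y Q Z)
Y → hit
A → hit
Z → hit
Y → hit
W → miss, evict A, frames (F Y Q Z W)
Y → hit
Hits: 11 of 18 references → 11/18 = 0.6111.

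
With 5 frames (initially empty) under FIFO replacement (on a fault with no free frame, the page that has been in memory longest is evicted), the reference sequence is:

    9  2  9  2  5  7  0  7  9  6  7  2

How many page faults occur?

9 -> miss, frames (9)
2 -> miss, frames (9 2)
9 -> hit
2 -> hit
5 -> miss, frames (9 2 5)
7 -> miss, frames (9 2 5 7)
0 -> miss, frames (9 2 5 7 0)
7 -> hit
9 -> hit
6 -> miss, evict 9, frames (2 5 7 0 6)
7 -> hit
2 -> hit
Page faults: 6.

6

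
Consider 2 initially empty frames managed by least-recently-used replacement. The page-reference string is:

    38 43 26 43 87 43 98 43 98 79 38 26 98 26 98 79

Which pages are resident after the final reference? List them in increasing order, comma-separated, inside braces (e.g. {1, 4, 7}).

38: fault, frames (38)
43: fault, frames (38 43)
26: fault, evict 38, frames (43 26)
43: hit
87: fault, evict 26, frames (43 87)
43: hit
98: fault, evict 87, frames (43 98)
43: hit
98: hit
79: fault, evict 43, frames (98 79)
38: fault, evict 98, frames (79 38)
26: fault, evict 79, frames (38 26)
98: fault, evict 38, frames (26 98)
26: hit
98: hit
79: fault, evict 26, frames (98 79)

{79, 98}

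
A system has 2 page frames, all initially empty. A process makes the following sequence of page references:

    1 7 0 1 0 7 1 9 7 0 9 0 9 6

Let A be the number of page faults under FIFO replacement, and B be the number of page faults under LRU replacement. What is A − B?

Under FIFO: F F F F . F . F . F . . . F → 8 faults.
Under LRU: F F F F . F F F F F F . . F → 11 faults.
A − B = 8 − 11 = -3.

-3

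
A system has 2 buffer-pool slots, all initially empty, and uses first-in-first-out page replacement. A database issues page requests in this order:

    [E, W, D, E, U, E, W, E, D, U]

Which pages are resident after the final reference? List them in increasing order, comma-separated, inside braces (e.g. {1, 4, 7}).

{D, U}

E -> miss, frames {E}
W -> miss, frames {E,W}
D -> miss, evict E, frames {W,D}
E -> miss, evict W, frames {D,E}
U -> miss, evict D, frames {E,U}
E -> hit
W -> miss, evict E, frames {U,W}
E -> miss, evict U, frames {W,E}
D -> miss, evict W, frames {E,D}
U -> miss, evict E, frames {D,U}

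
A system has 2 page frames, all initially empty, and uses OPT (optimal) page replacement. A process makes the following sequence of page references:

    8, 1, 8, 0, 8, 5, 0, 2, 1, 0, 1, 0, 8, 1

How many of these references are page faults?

8: miss, frames [8]
1: miss, frames [8, 1]
8: hit
0: miss, evict 1, frames [8, 0]
8: hit
5: miss, evict 8, frames [0, 5]
0: hit
2: miss, evict 5, frames [0, 2]
1: miss, evict 2, frames [0, 1]
0: hit
1: hit
0: hit
8: miss, evict 0, frames [1, 8]
1: hit
Page faults: 7.

7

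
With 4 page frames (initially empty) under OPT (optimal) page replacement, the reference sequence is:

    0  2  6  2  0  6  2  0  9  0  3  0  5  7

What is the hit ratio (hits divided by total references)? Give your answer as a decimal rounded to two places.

0.50

0 -> miss, frames [0]
2 -> miss, frames [0, 2]
6 -> miss, frames [0, 2, 6]
2 -> hit
0 -> hit
6 -> hit
2 -> hit
0 -> hit
9 -> miss, frames [0, 2, 6, 9]
0 -> hit
3 -> miss, evict 9, frames [0, 2, 6, 3]
0 -> hit
5 -> miss, evict 3, frames [0, 2, 6, 5]
7 -> miss, evict 5, frames [0, 2, 6, 7]
Hits: 7 of 14 references → 7/14 = 0.5000.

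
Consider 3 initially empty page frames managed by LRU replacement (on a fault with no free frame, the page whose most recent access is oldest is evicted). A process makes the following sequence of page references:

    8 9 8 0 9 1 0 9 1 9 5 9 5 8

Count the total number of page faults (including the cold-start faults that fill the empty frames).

8 → miss, frames {8}
9 → miss, frames {8,9}
8 → hit
0 → miss, frames {9,8,0}
9 → hit
1 → miss, evict 8, frames {0,9,1}
0 → hit
9 → hit
1 → hit
9 → hit
5 → miss, evict 0, frames {1,9,5}
9 → hit
5 → hit
8 → miss, evict 1, frames {9,5,8}
Page faults: 6.

6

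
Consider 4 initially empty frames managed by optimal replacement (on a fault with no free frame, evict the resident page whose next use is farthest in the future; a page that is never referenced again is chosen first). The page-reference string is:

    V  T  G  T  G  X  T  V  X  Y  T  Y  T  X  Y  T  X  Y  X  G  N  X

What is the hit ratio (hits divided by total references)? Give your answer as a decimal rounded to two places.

V -> fault, frames {V}
T -> fault, frames {V,T}
G -> fault, frames {V,T,G}
T -> hit
G -> hit
X -> fault, frames {V,T,G,X}
T -> hit
V -> hit
X -> hit
Y -> fault, evict V, frames {T,G,X,Y}
T -> hit
Y -> hit
T -> hit
X -> hit
Y -> hit
T -> hit
X -> hit
Y -> hit
X -> hit
G -> hit
N -> fault, evict Y, frames {T,G,X,N}
X -> hit
Hits: 16 of 22 references → 16/22 = 0.7273.

0.73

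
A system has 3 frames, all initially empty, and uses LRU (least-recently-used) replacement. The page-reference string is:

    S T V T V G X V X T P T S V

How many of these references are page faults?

9

S: fault, frames [S]
T: fault, frames [S, T]
V: fault, frames [S, T, V]
T: hit
V: hit
G: fault, evict S, frames [T, V, G]
X: fault, evict T, frames [V, G, X]
V: hit
X: hit
T: fault, evict G, frames [V, X, T]
P: fault, evict V, frames [X, T, P]
T: hit
S: fault, evict X, frames [P, T, S]
V: fault, evict P, frames [T, S, V]
Page faults: 9.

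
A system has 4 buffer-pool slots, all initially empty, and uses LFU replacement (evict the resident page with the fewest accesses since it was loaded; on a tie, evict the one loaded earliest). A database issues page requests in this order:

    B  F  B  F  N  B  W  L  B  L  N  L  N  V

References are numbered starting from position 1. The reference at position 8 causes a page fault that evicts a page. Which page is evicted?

N

pos 1: B: fault, frames {B}
pos 2: F: fault, frames {B,F}
pos 3: B: hit
pos 4: F: hit
pos 5: N: fault, frames {B,F,N}
pos 6: B: hit
pos 7: W: fault, frames {B,F,N,W}
pos 8: L: fault, evict N, frames {B,F,W,L}
At position 8, page N is evicted.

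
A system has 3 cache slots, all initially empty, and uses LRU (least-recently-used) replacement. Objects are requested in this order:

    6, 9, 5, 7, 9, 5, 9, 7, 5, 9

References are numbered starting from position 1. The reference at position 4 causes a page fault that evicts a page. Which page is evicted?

pos 1: 6 → miss, frames [6]
pos 2: 9 → miss, frames [6, 9]
pos 3: 5 → miss, frames [6, 9, 5]
pos 4: 7 → miss, evict 6, frames [9, 5, 7]
At position 4, page 6 is evicted.

6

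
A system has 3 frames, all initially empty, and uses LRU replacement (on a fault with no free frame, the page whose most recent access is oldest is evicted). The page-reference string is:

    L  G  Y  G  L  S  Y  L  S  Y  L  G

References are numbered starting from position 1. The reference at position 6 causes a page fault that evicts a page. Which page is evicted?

Y

pos 1: L -> fault, frames {L}
pos 2: G -> fault, frames {L,G}
pos 3: Y -> fault, frames {L,G,Y}
pos 4: G -> hit
pos 5: L -> hit
pos 6: S -> fault, evict Y, frames {G,L,S}
At position 6, page Y is evicted.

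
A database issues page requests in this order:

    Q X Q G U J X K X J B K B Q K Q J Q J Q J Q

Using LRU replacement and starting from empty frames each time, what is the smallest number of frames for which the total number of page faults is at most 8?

f=1: 22 faults
f=2: 13 faults
f=3: 11 faults
f=4: 9 faults
f=5: 8 faults
f=6: 8 faults
f=7: 7 faults
Smallest f with faults ≤ 8 is 5.

5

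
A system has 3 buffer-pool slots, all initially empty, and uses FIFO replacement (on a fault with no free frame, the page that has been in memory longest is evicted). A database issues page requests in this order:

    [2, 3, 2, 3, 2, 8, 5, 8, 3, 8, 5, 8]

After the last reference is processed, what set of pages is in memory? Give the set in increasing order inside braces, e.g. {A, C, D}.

2 → fault, frames {2}
3 → fault, frames {2,3}
2 → hit
3 → hit
2 → hit
8 → fault, frames {2,3,8}
5 → fault, evict 2, frames {3,8,5}
8 → hit
3 → hit
8 → hit
5 → hit
8 → hit

{3, 5, 8}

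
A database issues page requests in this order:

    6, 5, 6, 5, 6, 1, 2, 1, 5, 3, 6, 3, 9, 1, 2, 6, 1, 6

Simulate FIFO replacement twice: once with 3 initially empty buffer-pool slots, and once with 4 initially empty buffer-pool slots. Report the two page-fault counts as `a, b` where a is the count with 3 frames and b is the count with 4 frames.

3 frames: F F . . . F F . . F F . F F F F . . → 10 faults.
4 frames: F F . . . F F . . F F . F F F . . . → 9 faults.
9 < 10: adding a frame reduced faults, as is typical.

10, 9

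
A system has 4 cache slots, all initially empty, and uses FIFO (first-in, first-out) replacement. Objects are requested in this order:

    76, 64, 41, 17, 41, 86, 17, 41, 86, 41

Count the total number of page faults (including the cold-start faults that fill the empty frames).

76 -> miss, frames {76}
64 -> miss, frames {76,64}
41 -> miss, frames {76,64,41}
17 -> miss, frames {76,64,41,17}
41 -> hit
86 -> miss, evict 76, frames {64,41,17,86}
17 -> hit
41 -> hit
86 -> hit
41 -> hit
Page faults: 5.

5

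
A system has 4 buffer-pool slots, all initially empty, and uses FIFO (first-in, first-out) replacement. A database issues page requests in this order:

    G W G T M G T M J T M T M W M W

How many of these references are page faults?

G: miss, frames (G)
W: miss, frames (G W)
G: hit
T: miss, frames (G W T)
M: miss, frames (G W T M)
G: hit
T: hit
M: hit
J: miss, evict G, frames (W T M J)
T: hit
M: hit
T: hit
M: hit
W: hit
M: hit
W: hit
Page faults: 5.

5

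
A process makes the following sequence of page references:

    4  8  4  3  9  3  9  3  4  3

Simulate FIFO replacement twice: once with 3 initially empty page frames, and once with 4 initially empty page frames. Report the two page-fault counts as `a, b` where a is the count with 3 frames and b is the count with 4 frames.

3 frames: F F . F F . . . F . → 5 faults.
4 frames: F F . F F . . . . . → 4 faults.
4 < 5: adding a frame reduced faults, as is typical.

5, 4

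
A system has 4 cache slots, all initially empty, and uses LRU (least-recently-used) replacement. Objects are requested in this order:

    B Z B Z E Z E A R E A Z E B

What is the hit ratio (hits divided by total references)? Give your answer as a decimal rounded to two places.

B: miss, frames (B)
Z: miss, frames (B Z)
B: hit
Z: hit
E: miss, frames (B Z E)
Z: hit
E: hit
A: miss, frames (B Z E A)
R: miss, evict B, frames (Z E A R)
E: hit
A: hit
Z: hit
E: hit
B: miss, evict R, frames (A Z E B)
Hits: 8 of 14 references → 8/14 = 0.5714.

0.57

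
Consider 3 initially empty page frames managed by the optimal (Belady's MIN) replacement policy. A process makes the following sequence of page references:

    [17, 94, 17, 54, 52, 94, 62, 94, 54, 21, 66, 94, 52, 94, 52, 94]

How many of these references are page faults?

17: fault, frames [17]
94: fault, frames [17, 94]
17: hit
54: fault, frames [17, 94, 54]
52: fault, evict 17, frames [94, 54, 52]
94: hit
62: fault, evict 52, frames [94, 54, 62]
94: hit
54: hit
21: fault, evict 62, frames [94, 54, 21]
66: fault, evict 21, frames [94, 54, 66]
94: hit
52: fault, evict 66, frames [94, 54, 52]
94: hit
52: hit
94: hit
Page faults: 8.

8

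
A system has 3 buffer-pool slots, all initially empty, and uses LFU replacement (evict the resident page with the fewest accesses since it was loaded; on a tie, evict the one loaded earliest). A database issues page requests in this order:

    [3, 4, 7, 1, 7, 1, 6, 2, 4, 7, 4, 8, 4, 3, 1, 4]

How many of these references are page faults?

3 -> miss, frames (3)
4 -> miss, frames (3 4)
7 -> miss, frames (3 4 7)
1 -> miss, evict 3, frames (4 7 1)
7 -> hit
1 -> hit
6 -> miss, evict 4, frames (7 1 6)
2 -> miss, evict 6, frames (7 1 2)
4 -> miss, evict 2, frames (7 1 4)
7 -> hit
4 -> hit
8 -> miss, evict 1, frames (7 4 8)
4 -> hit
3 -> miss, evict 8, frames (7 4 3)
1 -> miss, evict 3, frames (7 4 1)
4 -> hit
Page faults: 10.

10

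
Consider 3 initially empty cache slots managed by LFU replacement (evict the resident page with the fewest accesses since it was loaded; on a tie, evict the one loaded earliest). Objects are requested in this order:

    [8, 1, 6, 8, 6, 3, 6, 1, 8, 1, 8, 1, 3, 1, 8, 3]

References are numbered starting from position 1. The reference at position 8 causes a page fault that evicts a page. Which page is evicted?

3

pos 1: 8: fault, frames {8}
pos 2: 1: fault, frames {8,1}
pos 3: 6: fault, frames {8,1,6}
pos 4: 8: hit
pos 5: 6: hit
pos 6: 3: fault, evict 1, frames {8,6,3}
pos 7: 6: hit
pos 8: 1: fault, evict 3, frames {8,6,1}
At position 8, page 3 is evicted.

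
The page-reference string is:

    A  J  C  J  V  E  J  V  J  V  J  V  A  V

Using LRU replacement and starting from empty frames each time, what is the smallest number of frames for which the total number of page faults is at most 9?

2

f=1: 14 faults
f=2: 8 faults
f=3: 6 faults
f=4: 6 faults
f=5: 5 faults
Smallest f with faults ≤ 9 is 2.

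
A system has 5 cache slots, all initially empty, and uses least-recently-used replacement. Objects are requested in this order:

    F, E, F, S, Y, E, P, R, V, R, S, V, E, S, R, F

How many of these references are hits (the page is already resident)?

F -> fault, frames [F]
E -> fault, frames [F, E]
F -> hit
S -> fault, frames [E, F, S]
Y -> fault, frames [E, F, S, Y]
E -> hit
P -> fault, frames [F, S, Y, E, P]
R -> fault, evict F, frames [S, Y, E, P, R]
V -> fault, evict S, frames [Y, E, P, R, V]
R -> hit
S -> fault, evict Y, frames [E, P, V, R, S]
V -> hit
E -> hit
S -> hit
R -> hit
F -> fault, evict P, frames [V, E, S, R, F]
Hits: 7.

7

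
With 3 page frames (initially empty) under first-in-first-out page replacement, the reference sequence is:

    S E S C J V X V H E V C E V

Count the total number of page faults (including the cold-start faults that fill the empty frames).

S -> fault, frames {S}
E -> fault, frames {S,E}
S -> hit
C -> fault, frames {S,E,C}
J -> fault, evict S, frames {E,C,J}
V -> fault, evict E, frames {C,J,V}
X -> fault, evict C, frames {J,V,X}
V -> hit
H -> fault, evict J, frames {V,X,H}
E -> fault, evict V, frames {X,H,E}
V -> fault, evict X, frames {H,E,V}
C -> fault, evict H, frames {E,V,C}
E -> hit
V -> hit
Page faults: 10.

10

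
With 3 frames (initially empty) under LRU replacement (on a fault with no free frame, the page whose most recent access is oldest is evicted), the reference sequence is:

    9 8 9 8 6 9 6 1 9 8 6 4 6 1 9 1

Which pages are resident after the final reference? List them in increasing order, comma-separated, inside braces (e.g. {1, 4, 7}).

{1, 6, 9}

9: miss, frames (9)
8: miss, frames (9 8)
9: hit
8: hit
6: miss, frames (9 8 6)
9: hit
6: hit
1: miss, evict 8, frames (9 6 1)
9: hit
8: miss, evict 6, frames (1 9 8)
6: miss, evict 1, frames (9 8 6)
4: miss, evict 9, frames (8 6 4)
6: hit
1: miss, evict 8, frames (4 6 1)
9: miss, evict 4, frames (6 1 9)
1: hit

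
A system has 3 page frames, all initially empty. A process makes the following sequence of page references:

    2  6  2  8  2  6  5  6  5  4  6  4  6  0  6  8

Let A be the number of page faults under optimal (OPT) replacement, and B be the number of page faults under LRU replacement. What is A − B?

Under OPT: F F . F . . F . . F . . . F . . → 6 faults.
Under LRU: F F . F . . F . . F . . . F . F → 7 faults.
A − B = 6 − 7 = -1.

-1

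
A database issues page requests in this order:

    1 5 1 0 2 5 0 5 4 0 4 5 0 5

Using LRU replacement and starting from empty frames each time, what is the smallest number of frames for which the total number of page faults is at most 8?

f=1: 14 faults
f=2: 10 faults
f=3: 6 faults
f=4: 5 faults
f=5: 5 faults
Smallest f with faults ≤ 8 is 3.

3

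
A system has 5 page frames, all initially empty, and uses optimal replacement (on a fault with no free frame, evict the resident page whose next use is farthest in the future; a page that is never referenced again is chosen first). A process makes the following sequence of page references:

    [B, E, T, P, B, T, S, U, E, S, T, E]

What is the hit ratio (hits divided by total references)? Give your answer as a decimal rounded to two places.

B → fault, frames (B)
E → fault, frames (B E)
T → fault, frames (B E T)
P → fault, frames (B E T P)
B → hit
T → hit
S → fault, frames (B E T P S)
U → fault, evict P, frames (B E T S U)
E → hit
S → hit
T → hit
E → hit
Hits: 6 of 12 references → 6/12 = 0.5000.

0.50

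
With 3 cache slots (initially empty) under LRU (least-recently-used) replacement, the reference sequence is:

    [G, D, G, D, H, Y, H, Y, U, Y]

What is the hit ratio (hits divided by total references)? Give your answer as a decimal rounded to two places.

0.50

G -> fault, frames [G]
D -> fault, frames [G, D]
G -> hit
D -> hit
H -> fault, frames [G, D, H]
Y -> fault, evict G, frames [D, H, Y]
H -> hit
Y -> hit
U -> fault, evict D, frames [H, Y, U]
Y -> hit
Hits: 5 of 10 references → 5/10 = 0.5000.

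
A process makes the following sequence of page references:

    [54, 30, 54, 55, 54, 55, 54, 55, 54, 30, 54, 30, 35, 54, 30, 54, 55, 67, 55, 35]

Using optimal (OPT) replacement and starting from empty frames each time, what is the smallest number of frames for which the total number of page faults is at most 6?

3

f=1: 20 faults
f=2: 9 faults
f=3: 6 faults
f=4: 5 faults
f=5: 5 faults
Smallest f with faults ≤ 6 is 3.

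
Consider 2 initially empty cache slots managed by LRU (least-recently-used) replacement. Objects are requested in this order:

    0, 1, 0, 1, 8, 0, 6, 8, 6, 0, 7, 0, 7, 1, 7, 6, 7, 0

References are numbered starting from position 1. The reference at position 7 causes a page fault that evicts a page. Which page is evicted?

8

pos 1: 0 → miss, frames [0]
pos 2: 1 → miss, frames [0, 1]
pos 3: 0 → hit
pos 4: 1 → hit
pos 5: 8 → miss, evict 0, frames [1, 8]
pos 6: 0 → miss, evict 1, frames [8, 0]
pos 7: 6 → miss, evict 8, frames [0, 6]
At position 7, page 8 is evicted.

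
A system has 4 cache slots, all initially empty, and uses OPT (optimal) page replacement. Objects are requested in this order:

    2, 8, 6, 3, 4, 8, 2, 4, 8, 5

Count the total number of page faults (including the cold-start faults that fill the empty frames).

2: fault, frames {2}
8: fault, frames {2,8}
6: fault, frames {2,8,6}
3: fault, frames {2,8,6,3}
4: fault, evict 3, frames {2,8,6,4}
8: hit
2: hit
4: hit
8: hit
5: fault, evict 4, frames {2,8,6,5}
Page faults: 6.

6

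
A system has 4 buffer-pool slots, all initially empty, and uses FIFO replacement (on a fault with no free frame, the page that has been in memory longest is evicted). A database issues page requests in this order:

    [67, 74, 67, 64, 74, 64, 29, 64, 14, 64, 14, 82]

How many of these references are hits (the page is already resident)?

67: miss, frames [67]
74: miss, frames [67, 74]
67: hit
64: miss, frames [67, 74, 64]
74: hit
64: hit
29: miss, frames [67, 74, 64, 29]
64: hit
14: miss, evict 67, frames [74, 64, 29, 14]
64: hit
14: hit
82: miss, evict 74, frames [64, 29, 14, 82]
Hits: 6.

6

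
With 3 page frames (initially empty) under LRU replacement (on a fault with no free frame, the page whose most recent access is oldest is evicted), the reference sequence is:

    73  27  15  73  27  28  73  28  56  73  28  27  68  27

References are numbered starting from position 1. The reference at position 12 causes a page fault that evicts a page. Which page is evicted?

56

pos 1: 73: fault, frames {73}
pos 2: 27: fault, frames {73,27}
pos 3: 15: fault, frames {73,27,15}
pos 4: 73: hit
pos 5: 27: hit
pos 6: 28: fault, evict 15, frames {73,27,28}
pos 7: 73: hit
pos 8: 28: hit
pos 9: 56: fault, evict 27, frames {73,28,56}
pos 10: 73: hit
pos 11: 28: hit
pos 12: 27: fault, evict 56, frames {73,28,27}
At position 12, page 56 is evicted.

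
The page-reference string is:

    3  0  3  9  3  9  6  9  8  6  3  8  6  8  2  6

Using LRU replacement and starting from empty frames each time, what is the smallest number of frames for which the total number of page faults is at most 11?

f=1: 16 faults
f=2: 11 faults
f=3: 7 faults
f=4: 6 faults
f=5: 6 faults
f=6: 6 faults
Smallest f with faults ≤ 11 is 2.

2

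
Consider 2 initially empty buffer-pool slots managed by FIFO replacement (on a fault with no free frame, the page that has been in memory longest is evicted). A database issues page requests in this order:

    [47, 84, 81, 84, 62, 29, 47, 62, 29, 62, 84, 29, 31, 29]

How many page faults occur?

11

47 -> miss, frames {47}
84 -> miss, frames {47,84}
81 -> miss, evict 47, frames {84,81}
84 -> hit
62 -> miss, evict 84, frames {81,62}
29 -> miss, evict 81, frames {62,29}
47 -> miss, evict 62, frames {29,47}
62 -> miss, evict 29, frames {47,62}
29 -> miss, evict 47, frames {62,29}
62 -> hit
84 -> miss, evict 62, frames {29,84}
29 -> hit
31 -> miss, evict 29, frames {84,31}
29 -> miss, evict 84, frames {31,29}
Page faults: 11.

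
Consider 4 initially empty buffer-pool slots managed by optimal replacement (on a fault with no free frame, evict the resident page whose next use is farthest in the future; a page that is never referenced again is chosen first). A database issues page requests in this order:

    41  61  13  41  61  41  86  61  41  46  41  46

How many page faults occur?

41: fault, frames [41]
61: fault, frames [41, 61]
13: fault, frames [41, 61, 13]
41: hit
61: hit
41: hit
86: fault, frames [41, 61, 13, 86]
61: hit
41: hit
46: fault, evict 86, frames [41, 61, 13, 46]
41: hit
46: hit
Page faults: 5.

5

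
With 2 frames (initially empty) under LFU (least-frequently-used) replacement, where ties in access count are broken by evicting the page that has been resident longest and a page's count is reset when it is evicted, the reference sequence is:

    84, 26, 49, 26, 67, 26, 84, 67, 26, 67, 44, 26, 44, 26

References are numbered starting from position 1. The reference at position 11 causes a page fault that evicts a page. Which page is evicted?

67

pos 1: 84: fault, frames [84]
pos 2: 26: fault, frames [84, 26]
pos 3: 49: fault, evict 84, frames [26, 49]
pos 4: 26: hit
pos 5: 67: fault, evict 49, frames [26, 67]
pos 6: 26: hit
pos 7: 84: fault, evict 67, frames [26, 84]
pos 8: 67: fault, evict 84, frames [26, 67]
pos 9: 26: hit
pos 10: 67: hit
pos 11: 44: fault, evict 67, frames [26, 44]
At position 11, page 67 is evicted.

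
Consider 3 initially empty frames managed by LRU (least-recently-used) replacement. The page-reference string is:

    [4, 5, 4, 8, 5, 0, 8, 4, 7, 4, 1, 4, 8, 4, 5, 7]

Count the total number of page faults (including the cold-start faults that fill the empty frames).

10

4 -> miss, frames (4)
5 -> miss, frames (4 5)
4 -> hit
8 -> miss, frames (5 4 8)
5 -> hit
0 -> miss, evict 4, frames (8 5 0)
8 -> hit
4 -> miss, evict 5, frames (0 8 4)
7 -> miss, evict 0, frames (8 4 7)
4 -> hit
1 -> miss, evict 8, frames (7 4 1)
4 -> hit
8 -> miss, evict 7, frames (1 4 8)
4 -> hit
5 -> miss, evict 1, frames (8 4 5)
7 -> miss, evict 8, frames (4 5 7)
Page faults: 10.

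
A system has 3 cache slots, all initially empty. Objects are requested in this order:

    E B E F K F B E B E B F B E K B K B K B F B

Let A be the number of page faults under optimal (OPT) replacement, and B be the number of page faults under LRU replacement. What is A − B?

Under OPT: F F . F F . . F . . . . . . F . . . . . . . → 6 faults.
Under LRU: F F . F F . F F . . . . . . F . . . . . F . → 8 faults.
A − B = 6 − 8 = -2.

-2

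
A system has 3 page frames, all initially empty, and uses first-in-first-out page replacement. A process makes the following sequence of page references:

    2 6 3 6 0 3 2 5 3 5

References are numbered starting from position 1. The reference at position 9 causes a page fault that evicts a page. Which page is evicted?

pos 1: 2: fault, frames [2]
pos 2: 6: fault, frames [2, 6]
pos 3: 3: fault, frames [2, 6, 3]
pos 4: 6: hit
pos 5: 0: fault, evict 2, frames [6, 3, 0]
pos 6: 3: hit
pos 7: 2: fault, evict 6, frames [3, 0, 2]
pos 8: 5: fault, evict 3, frames [0, 2, 5]
pos 9: 3: fault, evict 0, frames [2, 5, 3]
At position 9, page 0 is evicted.

0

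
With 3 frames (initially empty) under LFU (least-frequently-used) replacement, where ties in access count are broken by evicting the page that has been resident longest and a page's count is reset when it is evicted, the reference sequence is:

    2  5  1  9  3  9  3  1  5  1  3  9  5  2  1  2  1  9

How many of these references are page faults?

12

2 → fault, frames [2]
5 → fault, frames [2, 5]
1 → fault, frames [2, 5, 1]
9 → fault, evict 2, frames [5, 1, 9]
3 → fault, evict 5, frames [1, 9, 3]
9 → hit
3 → hit
1 → hit
5 → fault, evict 1, frames [9, 3, 5]
1 → fault, evict 5, frames [9, 3, 1]
3 → hit
9 → hit
5 → fault, evict 1, frames [9, 3, 5]
2 → fault, evict 5, frames [9, 3, 2]
1 → fault, evict 2, frames [9, 3, 1]
2 → fault, evict 1, frames [9, 3, 2]
1 → fault, evict 2, frames [9, 3, 1]
9 → hit
Page faults: 12.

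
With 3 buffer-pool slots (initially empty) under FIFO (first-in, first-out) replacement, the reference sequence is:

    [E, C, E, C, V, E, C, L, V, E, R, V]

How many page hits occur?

E: miss, frames [E]
C: miss, frames [E, C]
E: hit
C: hit
V: miss, frames [E, C, V]
E: hit
C: hit
L: miss, evict E, frames [C, V, L]
V: hit
E: miss, evict C, frames [V, L, E]
R: miss, evict V, frames [L, E, R]
V: miss, evict L, frames [E, R, V]
Hits: 5.

5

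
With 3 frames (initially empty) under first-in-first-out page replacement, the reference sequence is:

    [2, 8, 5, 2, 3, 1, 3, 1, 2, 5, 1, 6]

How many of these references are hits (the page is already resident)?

4

2 -> fault, frames (2)
8 -> fault, frames (2 8)
5 -> fault, frames (2 8 5)
2 -> hit
3 -> fault, evict 2, frames (8 5 3)
1 -> fault, evict 8, frames (5 3 1)
3 -> hit
1 -> hit
2 -> fault, evict 5, frames (3 1 2)
5 -> fault, evict 3, frames (1 2 5)
1 -> hit
6 -> fault, evict 1, frames (2 5 6)
Hits: 4.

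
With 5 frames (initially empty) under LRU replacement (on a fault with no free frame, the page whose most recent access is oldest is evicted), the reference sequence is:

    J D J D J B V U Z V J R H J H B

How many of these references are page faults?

J -> miss, frames [J]
D -> miss, frames [J, D]
J -> hit
D -> hit
J -> hit
B -> miss, frames [D, J, B]
V -> miss, frames [D, J, B, V]
U -> miss, frames [D, J, B, V, U]
Z -> miss, evict D, frames [J, B, V, U, Z]
V -> hit
J -> hit
R -> miss, evict B, frames [U, Z, V, J, R]
H -> miss, evict U, frames [Z, V, J, R, H]
J -> hit
H -> hit
B -> miss, evict Z, frames [V, R, J, H, B]
Page faults: 9.

9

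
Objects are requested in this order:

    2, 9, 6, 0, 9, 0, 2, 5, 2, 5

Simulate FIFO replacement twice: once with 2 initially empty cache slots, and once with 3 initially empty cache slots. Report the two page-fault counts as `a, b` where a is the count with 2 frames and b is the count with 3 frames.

2 frames: F F F F F . F F . . → 7 faults.
3 frames: F F F F . . F F . . → 6 faults.
6 < 7: adding a frame reduced faults, as is typical.

7, 6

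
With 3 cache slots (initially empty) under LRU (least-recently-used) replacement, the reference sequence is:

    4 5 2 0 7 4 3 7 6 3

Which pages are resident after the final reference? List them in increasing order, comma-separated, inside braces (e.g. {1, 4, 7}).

4: fault, frames (4)
5: fault, frames (4 5)
2: fault, frames (4 5 2)
0: fault, evict 4, frames (5 2 0)
7: fault, evict 5, frames (2 0 7)
4: fault, evict 2, frames (0 7 4)
3: fault, evict 0, frames (7 4 3)
7: hit
6: fault, evict 4, frames (3 7 6)
3: hit

{3, 6, 7}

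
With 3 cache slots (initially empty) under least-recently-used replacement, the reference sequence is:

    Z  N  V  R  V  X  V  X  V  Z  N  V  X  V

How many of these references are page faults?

Z -> miss, frames {Z}
N -> miss, frames {Z,N}
V -> miss, frames {Z,N,V}
R -> miss, evict Z, frames {N,V,R}
V -> hit
X -> miss, evict N, frames {R,V,X}
V -> hit
X -> hit
V -> hit
Z -> miss, evict R, frames {X,V,Z}
N -> miss, evict X, frames {V,Z,N}
V -> hit
X -> miss, evict Z, frames {N,V,X}
V -> hit
Page faults: 8.

8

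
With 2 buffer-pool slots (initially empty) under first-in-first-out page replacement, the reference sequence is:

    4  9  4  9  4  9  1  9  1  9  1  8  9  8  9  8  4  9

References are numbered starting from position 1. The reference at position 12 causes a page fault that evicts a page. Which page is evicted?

pos 1: 4 → fault, frames {4}
pos 2: 9 → fault, frames {4,9}
pos 3: 4 → hit
pos 4: 9 → hit
pos 5: 4 → hit
pos 6: 9 → hit
pos 7: 1 → fault, evict 4, frames {9,1}
pos 8: 9 → hit
pos 9: 1 → hit
pos 10: 9 → hit
pos 11: 1 → hit
pos 12: 8 → fault, evict 9, frames {1,8}
At position 12, page 9 is evicted.

9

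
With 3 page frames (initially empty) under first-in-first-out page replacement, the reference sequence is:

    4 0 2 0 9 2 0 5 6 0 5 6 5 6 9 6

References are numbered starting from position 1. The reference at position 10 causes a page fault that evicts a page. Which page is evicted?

9

pos 1: 4: fault, frames {4}
pos 2: 0: fault, frames {4,0}
pos 3: 2: fault, frames {4,0,2}
pos 4: 0: hit
pos 5: 9: fault, evict 4, frames {0,2,9}
pos 6: 2: hit
pos 7: 0: hit
pos 8: 5: fault, evict 0, frames {2,9,5}
pos 9: 6: fault, evict 2, frames {9,5,6}
pos 10: 0: fault, evict 9, frames {5,6,0}
At position 10, page 9 is evicted.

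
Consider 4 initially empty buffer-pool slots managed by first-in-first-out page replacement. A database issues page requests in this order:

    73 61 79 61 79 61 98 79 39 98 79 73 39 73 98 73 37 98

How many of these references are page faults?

73 → miss, frames {73}
61 → miss, frames {73,61}
79 → miss, frames {73,61,79}
61 → hit
79 → hit
61 → hit
98 → miss, frames {73,61,79,98}
79 → hit
39 → miss, evict 73, frames {61,79,98,39}
98 → hit
79 → hit
73 → miss, evict 61, frames {79,98,39,73}
39 → hit
73 → hit
98 → hit
73 → hit
37 → miss, evict 79, frames {98,39,73,37}
98 → hit
Page faults: 7.

7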